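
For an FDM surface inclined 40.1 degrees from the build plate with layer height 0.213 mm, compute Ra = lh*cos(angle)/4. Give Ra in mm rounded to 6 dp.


Ra = 0.213 * cos(40.1) / 4 = 0.040732 mm


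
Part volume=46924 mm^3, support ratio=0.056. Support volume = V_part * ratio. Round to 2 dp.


V_support = 46924 * 0.056 = 2627.74 mm^3


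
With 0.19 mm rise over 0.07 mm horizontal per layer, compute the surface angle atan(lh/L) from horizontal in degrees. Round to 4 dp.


angle = atan(0.19/0.07) = 69.7751 degrees


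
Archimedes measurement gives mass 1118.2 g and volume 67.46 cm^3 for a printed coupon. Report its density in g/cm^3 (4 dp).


rho = 1118.2 / 67.46 = 16.5757 g/cm^3


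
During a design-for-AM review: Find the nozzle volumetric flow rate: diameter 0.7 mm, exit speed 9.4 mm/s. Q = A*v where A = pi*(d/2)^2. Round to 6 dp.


A = pi*(0.7/2)^2 = 0.3848451 mm^2
Q = 0.3848451 * 9.4 = 3.617544 mm^3/s


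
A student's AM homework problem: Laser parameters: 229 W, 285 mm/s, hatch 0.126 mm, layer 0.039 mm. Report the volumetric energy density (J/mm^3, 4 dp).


E = 229 / (285*0.126*0.039) = 163.5142 J/mm^3


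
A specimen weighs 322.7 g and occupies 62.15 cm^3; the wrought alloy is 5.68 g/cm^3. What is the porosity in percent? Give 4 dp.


rho_part = 322.7 / 62.15 = 5.19227675 g/cm^3
Porosity = (1 - 5.19227675/5.68)*100 = 8.5867 %


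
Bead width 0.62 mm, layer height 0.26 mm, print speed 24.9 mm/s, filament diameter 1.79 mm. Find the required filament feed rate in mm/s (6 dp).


Q = 0.62 * 0.26 * 24.9 = 4.01388 mm^3/s
A_fil = pi*(1.79/2)^2 = 2.51649426 mm^2
v_feed = 4.01388 / 2.51649426 = 1.595028 mm/s


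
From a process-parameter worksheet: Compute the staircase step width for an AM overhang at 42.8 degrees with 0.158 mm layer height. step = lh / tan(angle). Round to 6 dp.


step = 0.158 / tan(42.8) = 0.170624 mm


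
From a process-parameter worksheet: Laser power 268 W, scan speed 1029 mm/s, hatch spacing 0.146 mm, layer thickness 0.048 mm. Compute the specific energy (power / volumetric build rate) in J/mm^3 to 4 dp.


Build rate = 1029 * 0.146 * 0.048 = 7.211232 mm^3/s
SE = 268 / 7.211232 = 37.1642 J/mm^3


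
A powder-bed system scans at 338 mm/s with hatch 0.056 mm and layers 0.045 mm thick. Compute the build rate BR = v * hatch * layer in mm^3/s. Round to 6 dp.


Rate = 338 * 0.056 * 0.045 = 0.85176 mm^3/s


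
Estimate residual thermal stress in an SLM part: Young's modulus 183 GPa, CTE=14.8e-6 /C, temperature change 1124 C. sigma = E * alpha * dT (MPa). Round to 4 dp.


sigma = 183*1000 * 14.8e-6 * 1124 = 3044.2416 MPa


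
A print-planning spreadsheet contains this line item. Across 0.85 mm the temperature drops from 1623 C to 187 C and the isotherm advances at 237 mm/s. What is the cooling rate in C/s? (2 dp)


G = (1623-187)/0.85 = 1689.41176471 C/mm
CR = 1689.41176471 * 237 = 400390.59 C/s


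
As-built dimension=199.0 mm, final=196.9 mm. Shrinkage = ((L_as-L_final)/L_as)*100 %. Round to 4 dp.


Shrinkage = ((199.0-196.9)/199.0)*100 = 1.0553 %


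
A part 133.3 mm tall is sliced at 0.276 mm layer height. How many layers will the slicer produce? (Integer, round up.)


Layers = ceil(133.3/0.276) = 483


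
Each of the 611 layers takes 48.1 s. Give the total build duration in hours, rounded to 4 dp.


t = 611 * 48.1 / 3600 = 8.1636 hrs


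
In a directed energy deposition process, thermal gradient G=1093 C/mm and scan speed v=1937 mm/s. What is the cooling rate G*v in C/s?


CR = 1093 * 1937 = 2117141 C/s


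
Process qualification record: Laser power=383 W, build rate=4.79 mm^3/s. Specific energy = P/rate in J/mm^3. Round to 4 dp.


SE = 383 / 4.79 = 79.9582 J/mm^3


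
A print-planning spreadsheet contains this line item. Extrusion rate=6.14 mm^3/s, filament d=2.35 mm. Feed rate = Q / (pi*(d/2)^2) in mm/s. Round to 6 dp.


A = pi*(2.35/2)^2 = 4.337361
v = 6.14 / 4.337361 = 1.415607 mm/s


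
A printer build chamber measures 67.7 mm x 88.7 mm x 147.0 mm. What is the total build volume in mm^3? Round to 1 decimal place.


V = 67.7 * 88.7 * 147.0 = 882733.5 mm^3


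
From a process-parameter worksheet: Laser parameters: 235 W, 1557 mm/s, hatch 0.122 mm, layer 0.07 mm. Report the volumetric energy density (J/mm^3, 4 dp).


E = 235 / (1557*0.122*0.07) = 17.6735 J/mm^3


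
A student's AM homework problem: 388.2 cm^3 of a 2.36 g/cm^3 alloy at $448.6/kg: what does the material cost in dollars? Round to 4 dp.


Mass = 388.2*2.36/1000 = 0.916152 kg
Cost = 0.916152 * 448.6 = 410.9858 $


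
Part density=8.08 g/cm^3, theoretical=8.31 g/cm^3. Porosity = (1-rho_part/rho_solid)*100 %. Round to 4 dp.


Porosity = (1-8.08/8.31)*100 = 2.7677 %


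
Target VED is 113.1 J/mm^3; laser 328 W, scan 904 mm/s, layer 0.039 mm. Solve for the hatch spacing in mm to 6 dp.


h = 328 / (113.1*904*0.039) = 0.082258 mm


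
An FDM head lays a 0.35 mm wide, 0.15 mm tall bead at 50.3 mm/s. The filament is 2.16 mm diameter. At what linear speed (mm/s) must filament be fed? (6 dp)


Q = 0.35 * 0.15 * 50.3 = 2.64075 mm^3/s
A_fil = pi*(2.16/2)^2 = 3.66435367 mm^2
v_feed = 2.64075 / 3.66435367 = 0.720659 mm/s


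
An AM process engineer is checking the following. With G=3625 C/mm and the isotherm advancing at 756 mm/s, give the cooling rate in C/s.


CR = 3625 * 756 = 2740500 C/s


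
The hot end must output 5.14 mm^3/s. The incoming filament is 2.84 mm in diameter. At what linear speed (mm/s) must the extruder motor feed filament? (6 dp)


A = pi*(2.84/2)^2 = 6.334707
v = 5.14 / 6.334707 = 0.811403 mm/s


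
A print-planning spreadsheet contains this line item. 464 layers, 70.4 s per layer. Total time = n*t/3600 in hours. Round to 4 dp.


t = 464 * 70.4 / 3600 = 9.0738 hrs


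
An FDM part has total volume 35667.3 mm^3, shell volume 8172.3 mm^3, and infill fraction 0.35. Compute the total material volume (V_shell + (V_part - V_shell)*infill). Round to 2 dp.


V_infill = (35667.3 - 8172.3) * 0.35 = 9623.25
V_total = 8172.3 + 9623.25 = 17795.55 mm^3


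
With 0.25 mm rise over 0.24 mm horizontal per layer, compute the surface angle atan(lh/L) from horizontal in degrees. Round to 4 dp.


angle = atan(0.25/0.24) = 46.1691 degrees


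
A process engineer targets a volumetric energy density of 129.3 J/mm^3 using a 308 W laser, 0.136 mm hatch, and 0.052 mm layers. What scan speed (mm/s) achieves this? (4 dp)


v = 308 / (129.3*0.136*0.052) = 336.8294 mm/s


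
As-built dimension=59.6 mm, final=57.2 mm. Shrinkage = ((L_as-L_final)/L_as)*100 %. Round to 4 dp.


Shrinkage = ((59.6-57.2)/59.6)*100 = 4.0268 %


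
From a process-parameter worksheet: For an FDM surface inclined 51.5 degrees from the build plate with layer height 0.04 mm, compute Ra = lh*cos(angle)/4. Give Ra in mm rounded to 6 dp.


Ra = 0.04 * cos(51.5) / 4 = 0.006225 mm


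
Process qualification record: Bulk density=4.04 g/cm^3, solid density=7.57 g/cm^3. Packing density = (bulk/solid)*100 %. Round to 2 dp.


Packing = (4.04/7.57)*100 = 53.37 %


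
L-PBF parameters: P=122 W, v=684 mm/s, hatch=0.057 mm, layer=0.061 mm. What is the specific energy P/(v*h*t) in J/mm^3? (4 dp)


Build rate = 684 * 0.057 * 0.061 = 2.378268 mm^3/s
SE = 122 / 2.378268 = 51.2978 J/mm^3


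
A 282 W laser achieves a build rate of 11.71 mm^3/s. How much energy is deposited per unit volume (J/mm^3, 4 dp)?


SE = 282 / 11.71 = 24.082 J/mm^3


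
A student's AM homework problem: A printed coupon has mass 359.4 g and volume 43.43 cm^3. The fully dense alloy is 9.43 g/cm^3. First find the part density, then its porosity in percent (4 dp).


rho_part = 359.4 / 43.43 = 8.27538568 g/cm^3
Porosity = (1 - 8.27538568/9.43)*100 = 12.2441 %


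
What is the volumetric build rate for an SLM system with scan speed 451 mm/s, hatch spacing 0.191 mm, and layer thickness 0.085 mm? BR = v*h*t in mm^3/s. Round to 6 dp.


Rate = 451 * 0.191 * 0.085 = 7.321985 mm^3/s


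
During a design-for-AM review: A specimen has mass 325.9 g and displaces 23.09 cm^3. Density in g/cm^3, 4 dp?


rho = 325.9 / 23.09 = 14.1143 g/cm^3


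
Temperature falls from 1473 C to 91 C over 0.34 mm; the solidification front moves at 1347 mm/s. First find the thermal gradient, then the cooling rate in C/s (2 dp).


G = (1473-91)/0.34 = 4064.70588235 C/mm
CR = 4064.70588235 * 1347 = 5475158.82 C/s


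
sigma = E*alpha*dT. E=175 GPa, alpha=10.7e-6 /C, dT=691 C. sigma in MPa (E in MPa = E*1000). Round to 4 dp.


sigma = 175*1000 * 10.7e-6 * 691 = 1293.8975 MPa


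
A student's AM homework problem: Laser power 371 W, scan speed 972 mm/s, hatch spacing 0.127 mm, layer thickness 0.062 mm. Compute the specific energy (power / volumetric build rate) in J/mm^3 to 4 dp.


Build rate = 972 * 0.127 * 0.062 = 7.653528 mm^3/s
SE = 371 / 7.653528 = 48.4744 J/mm^3


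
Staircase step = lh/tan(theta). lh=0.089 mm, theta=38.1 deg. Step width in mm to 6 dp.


step = 0.089 / tan(38.1) = 0.113506 mm


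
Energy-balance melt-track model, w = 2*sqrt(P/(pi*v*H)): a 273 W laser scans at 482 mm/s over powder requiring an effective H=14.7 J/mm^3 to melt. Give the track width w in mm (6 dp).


w = 2*sqrt(273/(pi*482*14.7)) = 0.22149 mm


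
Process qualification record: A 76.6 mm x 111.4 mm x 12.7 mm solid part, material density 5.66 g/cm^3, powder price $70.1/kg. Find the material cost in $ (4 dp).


V = 76.6 * 111.4 * 12.7 = 108372.148 mm^3 = 108.372148 cm^3
Mass = 108.372148 * 5.66 / 1000 = 0.61338636 kg
Cost = 0.61338636 * 70.1 = 42.9984 $


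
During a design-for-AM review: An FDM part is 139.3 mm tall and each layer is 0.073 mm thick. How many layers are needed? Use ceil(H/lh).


Layers = ceil(139.3/0.073) = 1909


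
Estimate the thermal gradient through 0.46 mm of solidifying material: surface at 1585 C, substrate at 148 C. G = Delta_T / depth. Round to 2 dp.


G = (1585-148)/0.46 = 3123.91 C/mm


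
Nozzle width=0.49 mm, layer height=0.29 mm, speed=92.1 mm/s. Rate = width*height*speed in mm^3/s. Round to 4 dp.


Rate = 0.49 * 0.29 * 92.1 = 13.0874 mm^3/s


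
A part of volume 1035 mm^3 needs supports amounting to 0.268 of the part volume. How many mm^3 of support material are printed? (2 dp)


V_support = 1035 * 0.268 = 277.38 mm^3


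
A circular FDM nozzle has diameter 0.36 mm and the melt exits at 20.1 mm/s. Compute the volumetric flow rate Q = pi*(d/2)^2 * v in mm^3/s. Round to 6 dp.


A = pi*(0.36/2)^2 = 0.1017876 mm^2
Q = 0.1017876 * 20.1 = 2.045931 mm^3/s


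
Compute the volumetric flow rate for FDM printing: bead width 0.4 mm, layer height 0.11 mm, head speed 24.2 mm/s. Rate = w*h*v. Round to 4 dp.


Rate = 0.4 * 0.11 * 24.2 = 1.0648 mm^3/s


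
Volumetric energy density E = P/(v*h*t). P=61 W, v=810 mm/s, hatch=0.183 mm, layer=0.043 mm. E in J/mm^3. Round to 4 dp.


E = 61 / (810*0.183*0.043) = 9.5703 J/mm^3


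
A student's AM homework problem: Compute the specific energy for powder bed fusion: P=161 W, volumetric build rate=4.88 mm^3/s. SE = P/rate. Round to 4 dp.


SE = 161 / 4.88 = 32.9918 J/mm^3


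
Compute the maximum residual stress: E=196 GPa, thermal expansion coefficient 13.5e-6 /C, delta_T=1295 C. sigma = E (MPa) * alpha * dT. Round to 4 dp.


sigma = 196*1000 * 13.5e-6 * 1295 = 3426.57 MPa


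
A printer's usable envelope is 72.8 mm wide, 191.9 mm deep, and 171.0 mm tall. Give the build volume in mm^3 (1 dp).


V = 72.8 * 191.9 * 171.0 = 2388924.7 mm^3


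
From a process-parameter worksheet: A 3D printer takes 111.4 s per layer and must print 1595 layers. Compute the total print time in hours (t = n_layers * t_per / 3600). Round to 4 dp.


t = 1595 * 111.4 / 3600 = 49.3564 hrs


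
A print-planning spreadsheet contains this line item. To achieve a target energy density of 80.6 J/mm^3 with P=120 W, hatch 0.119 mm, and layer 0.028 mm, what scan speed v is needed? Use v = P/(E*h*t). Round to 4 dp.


v = 120 / (80.6*0.119*0.028) = 446.8289 mm/s


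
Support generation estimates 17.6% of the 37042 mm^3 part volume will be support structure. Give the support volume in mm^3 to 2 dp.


V_support = 37042 * 0.176 = 6519.39 mm^3


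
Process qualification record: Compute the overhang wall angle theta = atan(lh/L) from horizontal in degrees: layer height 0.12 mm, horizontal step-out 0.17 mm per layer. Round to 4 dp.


angle = atan(0.12/0.17) = 35.2176 degrees


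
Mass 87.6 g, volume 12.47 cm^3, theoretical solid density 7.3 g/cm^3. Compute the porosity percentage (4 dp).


rho_part = 87.6 / 12.47 = 7.02485966 g/cm^3
Porosity = (1 - 7.02485966/7.3)*100 = 3.769 %


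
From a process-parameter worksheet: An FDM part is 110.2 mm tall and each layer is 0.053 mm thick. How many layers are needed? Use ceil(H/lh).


Layers = ceil(110.2/0.053) = 2080


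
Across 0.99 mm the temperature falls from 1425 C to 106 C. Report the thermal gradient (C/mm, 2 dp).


G = (1425-106)/0.99 = 1332.32 C/mm


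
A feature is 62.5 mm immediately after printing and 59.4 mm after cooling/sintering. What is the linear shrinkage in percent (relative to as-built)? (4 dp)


Shrinkage = ((62.5-59.4)/62.5)*100 = 4.96 %


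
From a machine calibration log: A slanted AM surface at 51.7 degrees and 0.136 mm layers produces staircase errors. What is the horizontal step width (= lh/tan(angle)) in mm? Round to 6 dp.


step = 0.136 / tan(51.7) = 0.107406 mm


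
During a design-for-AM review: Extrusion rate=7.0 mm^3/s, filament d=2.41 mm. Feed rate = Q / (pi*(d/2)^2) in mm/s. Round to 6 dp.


A = pi*(2.41/2)^2 = 4.561671
v = 7.0 / 4.561671 = 1.534525 mm/s


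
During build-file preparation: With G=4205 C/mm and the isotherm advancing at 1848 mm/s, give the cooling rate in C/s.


CR = 4205 * 1848 = 7770840 C/s


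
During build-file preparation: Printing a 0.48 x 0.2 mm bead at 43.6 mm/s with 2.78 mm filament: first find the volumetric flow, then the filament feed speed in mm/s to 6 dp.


Q = 0.48 * 0.2 * 43.6 = 4.1856 mm^3/s
A_fil = pi*(2.78/2)^2 = 6.06987117 mm^2
v_feed = 4.1856 / 6.06987117 = 0.68957 mm/s


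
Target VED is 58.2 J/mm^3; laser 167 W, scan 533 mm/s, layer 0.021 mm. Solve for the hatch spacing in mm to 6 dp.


h = 167 / (58.2*533*0.021) = 0.256358 mm


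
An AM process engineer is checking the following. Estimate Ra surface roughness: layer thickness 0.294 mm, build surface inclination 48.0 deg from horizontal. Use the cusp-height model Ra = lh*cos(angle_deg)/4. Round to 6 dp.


Ra = 0.294 * cos(48.0) / 4 = 0.049181 mm


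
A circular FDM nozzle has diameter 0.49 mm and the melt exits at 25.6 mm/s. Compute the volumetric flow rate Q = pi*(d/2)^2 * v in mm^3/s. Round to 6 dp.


A = pi*(0.49/2)^2 = 0.1885741 mm^2
Q = 0.1885741 * 25.6 = 4.827497 mm^3/s


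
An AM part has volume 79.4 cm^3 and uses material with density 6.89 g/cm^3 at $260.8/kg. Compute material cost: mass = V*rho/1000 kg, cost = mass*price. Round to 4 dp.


Mass = 79.4*6.89/1000 = 0.547066 kg
Cost = 0.547066 * 260.8 = 142.6748 $


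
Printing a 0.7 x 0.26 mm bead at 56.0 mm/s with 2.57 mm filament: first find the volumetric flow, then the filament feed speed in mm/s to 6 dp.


Q = 0.7 * 0.26 * 56.0 = 10.192 mm^3/s
A_fil = pi*(2.57/2)^2 = 5.18747633 mm^2
v_feed = 10.192 / 5.18747633 = 1.964732 mm/s


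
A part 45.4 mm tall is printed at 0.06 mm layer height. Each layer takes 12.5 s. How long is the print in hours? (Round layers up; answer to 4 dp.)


Layers = ceil(45.4/0.06) = 757
t = 757 * 12.5 / 3600 = 2.6285 hrs


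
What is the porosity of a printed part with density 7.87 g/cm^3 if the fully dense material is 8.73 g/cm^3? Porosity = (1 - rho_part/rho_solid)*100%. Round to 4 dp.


Porosity = (1-7.87/8.73)*100 = 9.8511 %


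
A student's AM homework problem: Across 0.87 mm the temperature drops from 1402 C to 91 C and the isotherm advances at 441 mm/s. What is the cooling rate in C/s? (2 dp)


G = (1402-91)/0.87 = 1506.89655172 C/mm
CR = 1506.89655172 * 441 = 664541.38 C/s


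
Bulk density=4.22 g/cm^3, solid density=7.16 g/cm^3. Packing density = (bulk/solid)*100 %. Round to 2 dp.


Packing = (4.22/7.16)*100 = 58.94 %


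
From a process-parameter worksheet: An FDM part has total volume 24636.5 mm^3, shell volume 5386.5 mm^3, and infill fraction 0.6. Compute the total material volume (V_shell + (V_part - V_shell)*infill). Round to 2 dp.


V_infill = (24636.5 - 5386.5) * 0.6 = 11550.0
V_total = 5386.5 + 11550.0 = 16936.5 mm^3


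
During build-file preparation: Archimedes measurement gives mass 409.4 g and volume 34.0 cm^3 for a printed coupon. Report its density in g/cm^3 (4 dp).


rho = 409.4 / 34.0 = 12.0412 g/cm^3


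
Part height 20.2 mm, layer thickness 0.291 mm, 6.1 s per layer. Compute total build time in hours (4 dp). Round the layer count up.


Layers = ceil(20.2/0.291) = 70
t = 70 * 6.1 / 3600 = 0.1186 hrs


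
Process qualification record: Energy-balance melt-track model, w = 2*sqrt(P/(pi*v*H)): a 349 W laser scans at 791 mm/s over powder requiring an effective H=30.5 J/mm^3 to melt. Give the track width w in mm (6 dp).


w = 2*sqrt(349/(pi*791*30.5)) = 0.135716 mm


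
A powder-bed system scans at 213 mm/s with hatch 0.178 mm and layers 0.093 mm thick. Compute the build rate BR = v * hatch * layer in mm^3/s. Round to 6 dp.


Rate = 213 * 0.178 * 0.093 = 3.526002 mm^3/s


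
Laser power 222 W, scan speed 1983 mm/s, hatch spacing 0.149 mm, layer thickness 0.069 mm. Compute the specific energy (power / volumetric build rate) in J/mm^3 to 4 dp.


Build rate = 1983 * 0.149 * 0.069 = 20.387223 mm^3/s
SE = 222 / 20.387223 = 10.8892 J/mm^3


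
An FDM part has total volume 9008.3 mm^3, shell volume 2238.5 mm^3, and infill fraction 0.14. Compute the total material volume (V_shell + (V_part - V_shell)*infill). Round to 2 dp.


V_infill = (9008.3 - 2238.5) * 0.14 = 947.77
V_total = 2238.5 + 947.77 = 3186.27 mm^3


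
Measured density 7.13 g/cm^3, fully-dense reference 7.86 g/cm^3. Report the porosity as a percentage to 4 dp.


Porosity = (1-7.13/7.86)*100 = 9.2875 %


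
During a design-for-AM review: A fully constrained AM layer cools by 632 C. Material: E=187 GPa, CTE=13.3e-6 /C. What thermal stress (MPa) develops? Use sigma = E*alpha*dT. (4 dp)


sigma = 187*1000 * 13.3e-6 * 632 = 1571.8472 MPa


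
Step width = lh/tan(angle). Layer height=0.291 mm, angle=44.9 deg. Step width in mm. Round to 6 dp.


step = 0.291 / tan(44.9) = 0.292018 mm


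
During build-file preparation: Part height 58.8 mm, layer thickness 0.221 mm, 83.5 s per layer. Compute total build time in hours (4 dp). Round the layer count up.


Layers = ceil(58.8/0.221) = 267
t = 267 * 83.5 / 3600 = 6.1929 hrs


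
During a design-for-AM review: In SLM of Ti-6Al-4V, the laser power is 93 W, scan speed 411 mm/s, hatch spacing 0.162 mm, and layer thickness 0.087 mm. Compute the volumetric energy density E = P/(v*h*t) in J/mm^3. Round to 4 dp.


E = 93 / (411*0.162*0.087) = 16.0549 J/mm^3


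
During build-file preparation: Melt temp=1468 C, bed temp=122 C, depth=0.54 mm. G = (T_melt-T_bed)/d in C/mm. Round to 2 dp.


G = (1468-122)/0.54 = 2492.59 C/mm


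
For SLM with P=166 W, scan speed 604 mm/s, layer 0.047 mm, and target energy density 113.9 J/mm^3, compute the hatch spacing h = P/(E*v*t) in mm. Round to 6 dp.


h = 166 / (113.9*604*0.047) = 0.051339 mm


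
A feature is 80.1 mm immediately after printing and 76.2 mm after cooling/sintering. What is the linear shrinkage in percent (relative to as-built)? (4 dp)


Shrinkage = ((80.1-76.2)/80.1)*100 = 4.8689 %


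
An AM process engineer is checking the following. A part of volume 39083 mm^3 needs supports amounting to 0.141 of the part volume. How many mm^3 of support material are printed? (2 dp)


V_support = 39083 * 0.141 = 5510.7 mm^3


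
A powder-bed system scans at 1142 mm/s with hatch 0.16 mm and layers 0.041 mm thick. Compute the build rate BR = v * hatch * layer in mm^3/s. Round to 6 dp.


Rate = 1142 * 0.16 * 0.041 = 7.49152 mm^3/s


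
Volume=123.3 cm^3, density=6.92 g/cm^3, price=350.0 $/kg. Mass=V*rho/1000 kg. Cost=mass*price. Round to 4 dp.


Mass = 123.3*6.92/1000 = 0.853236 kg
Cost = 0.853236 * 350.0 = 298.6326 $


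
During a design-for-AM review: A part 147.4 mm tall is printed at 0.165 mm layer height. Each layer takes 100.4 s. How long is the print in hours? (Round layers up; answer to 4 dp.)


Layers = ceil(147.4/0.165) = 894
t = 894 * 100.4 / 3600 = 24.9327 hrs


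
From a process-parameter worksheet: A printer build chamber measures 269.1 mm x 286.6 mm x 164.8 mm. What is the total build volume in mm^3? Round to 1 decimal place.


V = 269.1 * 286.6 * 164.8 = 12710045.1 mm^3


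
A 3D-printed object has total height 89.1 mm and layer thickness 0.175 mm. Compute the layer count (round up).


Layers = ceil(89.1/0.175) = 510


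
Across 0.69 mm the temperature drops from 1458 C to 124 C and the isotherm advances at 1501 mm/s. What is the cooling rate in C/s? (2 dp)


G = (1458-124)/0.69 = 1933.33333333 C/mm
CR = 1933.33333333 * 1501 = 2901933.33 C/s


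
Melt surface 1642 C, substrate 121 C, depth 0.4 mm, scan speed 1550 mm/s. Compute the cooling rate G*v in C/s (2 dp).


G = (1642-121)/0.4 = 3802.5 C/mm
CR = 3802.5 * 1550 = 5893875.0 C/s


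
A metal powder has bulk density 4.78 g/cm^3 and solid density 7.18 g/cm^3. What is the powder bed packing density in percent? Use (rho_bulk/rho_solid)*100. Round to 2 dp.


Packing = (4.78/7.18)*100 = 66.57 %


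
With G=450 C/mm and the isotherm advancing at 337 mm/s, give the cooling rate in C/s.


CR = 450 * 337 = 151650 C/s


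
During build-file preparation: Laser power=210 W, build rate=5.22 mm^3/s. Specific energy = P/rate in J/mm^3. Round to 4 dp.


SE = 210 / 5.22 = 40.2299 J/mm^3


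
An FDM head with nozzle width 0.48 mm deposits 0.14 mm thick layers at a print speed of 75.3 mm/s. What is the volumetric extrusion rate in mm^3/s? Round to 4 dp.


Rate = 0.48 * 0.14 * 75.3 = 5.0602 mm^3/s


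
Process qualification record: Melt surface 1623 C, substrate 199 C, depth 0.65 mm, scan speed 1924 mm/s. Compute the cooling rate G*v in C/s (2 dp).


G = (1623-199)/0.65 = 2190.76923077 C/mm
CR = 2190.76923077 * 1924 = 4215040.0 C/s


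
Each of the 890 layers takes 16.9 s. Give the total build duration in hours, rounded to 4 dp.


t = 890 * 16.9 / 3600 = 4.1781 hrs


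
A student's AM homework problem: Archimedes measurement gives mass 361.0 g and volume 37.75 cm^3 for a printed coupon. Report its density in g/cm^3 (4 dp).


rho = 361.0 / 37.75 = 9.5629 g/cm^3


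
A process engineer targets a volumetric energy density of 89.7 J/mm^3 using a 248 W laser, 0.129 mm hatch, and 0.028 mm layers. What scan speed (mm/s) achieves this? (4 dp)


v = 248 / (89.7*0.129*0.028) = 765.4406 mm/s


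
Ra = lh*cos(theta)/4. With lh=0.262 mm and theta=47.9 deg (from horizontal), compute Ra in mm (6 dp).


Ra = 0.262 * cos(47.9) / 4 = 0.043913 mm


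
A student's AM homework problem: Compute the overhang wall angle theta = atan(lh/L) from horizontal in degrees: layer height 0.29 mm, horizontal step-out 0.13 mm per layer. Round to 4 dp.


angle = atan(0.29/0.13) = 65.8545 degrees


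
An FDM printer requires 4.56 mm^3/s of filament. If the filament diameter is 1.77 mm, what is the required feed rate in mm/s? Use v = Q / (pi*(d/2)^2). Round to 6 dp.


A = pi*(1.77/2)^2 = 2.460574
v = 4.56 / 2.460574 = 1.853226 mm/s


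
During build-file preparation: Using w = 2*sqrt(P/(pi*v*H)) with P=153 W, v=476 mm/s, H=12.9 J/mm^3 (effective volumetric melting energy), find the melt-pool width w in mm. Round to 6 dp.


w = 2*sqrt(153/(pi*476*12.9)) = 0.178116 mm


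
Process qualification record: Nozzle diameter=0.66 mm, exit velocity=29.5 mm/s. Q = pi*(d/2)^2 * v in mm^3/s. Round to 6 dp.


A = pi*(0.66/2)^2 = 0.34211944 mm^2
Q = 0.34211944 * 29.5 = 10.092523 mm^3/s


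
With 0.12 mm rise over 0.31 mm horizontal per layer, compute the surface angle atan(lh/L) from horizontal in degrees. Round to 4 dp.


angle = atan(0.12/0.31) = 21.1613 degrees


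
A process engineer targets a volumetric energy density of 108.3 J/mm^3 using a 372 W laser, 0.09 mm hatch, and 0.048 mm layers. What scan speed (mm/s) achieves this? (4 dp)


v = 372 / (108.3*0.09*0.048) = 795.1164 mm/s


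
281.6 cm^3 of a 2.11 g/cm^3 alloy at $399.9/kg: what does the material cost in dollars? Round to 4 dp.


Mass = 281.6*2.11/1000 = 0.594176 kg
Cost = 0.594176 * 399.9 = 237.611 $


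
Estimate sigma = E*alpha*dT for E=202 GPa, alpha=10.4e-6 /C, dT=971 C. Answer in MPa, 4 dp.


sigma = 202*1000 * 10.4e-6 * 971 = 2039.8768 MPa


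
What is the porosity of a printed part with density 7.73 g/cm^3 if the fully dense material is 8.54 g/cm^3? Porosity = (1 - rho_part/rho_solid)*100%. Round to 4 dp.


Porosity = (1-7.73/8.54)*100 = 9.4848 %


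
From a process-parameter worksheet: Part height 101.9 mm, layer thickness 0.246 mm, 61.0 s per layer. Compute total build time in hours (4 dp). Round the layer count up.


Layers = ceil(101.9/0.246) = 415
t = 415 * 61.0 / 3600 = 7.0319 hrs


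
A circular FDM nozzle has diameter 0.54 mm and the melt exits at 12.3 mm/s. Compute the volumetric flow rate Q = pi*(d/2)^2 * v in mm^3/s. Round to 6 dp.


A = pi*(0.54/2)^2 = 0.2290221 mm^2
Q = 0.2290221 * 12.3 = 2.816972 mm^3/s


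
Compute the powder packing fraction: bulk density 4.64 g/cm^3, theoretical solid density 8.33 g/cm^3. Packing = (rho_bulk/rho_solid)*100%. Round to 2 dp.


Packing = (4.64/8.33)*100 = 55.7 %


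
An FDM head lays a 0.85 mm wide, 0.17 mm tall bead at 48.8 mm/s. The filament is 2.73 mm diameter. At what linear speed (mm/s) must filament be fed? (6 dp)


Q = 0.85 * 0.17 * 48.8 = 7.0516 mm^3/s
A_fil = pi*(2.73/2)^2 = 5.85349397 mm^2
v_feed = 7.0516 / 5.85349397 = 1.204682 mm/s


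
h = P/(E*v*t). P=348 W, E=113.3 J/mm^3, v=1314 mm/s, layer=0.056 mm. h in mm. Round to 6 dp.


h = 348 / (113.3*1314*0.056) = 0.041741 mm


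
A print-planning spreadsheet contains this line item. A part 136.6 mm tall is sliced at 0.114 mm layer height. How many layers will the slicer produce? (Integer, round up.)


Layers = ceil(136.6/0.114) = 1199


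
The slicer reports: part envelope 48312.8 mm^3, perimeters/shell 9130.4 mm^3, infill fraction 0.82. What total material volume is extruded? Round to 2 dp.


V_infill = (48312.8 - 9130.4) * 0.82 = 32129.57
V_total = 9130.4 + 32129.57 = 41259.97 mm^3


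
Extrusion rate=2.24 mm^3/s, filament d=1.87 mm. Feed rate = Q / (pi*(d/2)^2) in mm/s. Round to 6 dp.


A = pi*(1.87/2)^2 = 2.746459
v = 2.24 / 2.746459 = 0.815596 mm/s


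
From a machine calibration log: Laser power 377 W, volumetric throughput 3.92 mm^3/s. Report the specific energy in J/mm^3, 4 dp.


SE = 377 / 3.92 = 96.1735 J/mm^3


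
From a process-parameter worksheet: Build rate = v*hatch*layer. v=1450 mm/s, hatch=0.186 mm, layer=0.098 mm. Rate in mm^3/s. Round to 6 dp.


Rate = 1450 * 0.186 * 0.098 = 26.4306 mm^3/s


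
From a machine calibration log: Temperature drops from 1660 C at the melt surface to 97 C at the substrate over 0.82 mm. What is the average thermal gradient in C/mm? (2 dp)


G = (1660-97)/0.82 = 1906.1 C/mm


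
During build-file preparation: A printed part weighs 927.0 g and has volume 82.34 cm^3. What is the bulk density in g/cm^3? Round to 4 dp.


rho = 927.0 / 82.34 = 11.2582 g/cm^3


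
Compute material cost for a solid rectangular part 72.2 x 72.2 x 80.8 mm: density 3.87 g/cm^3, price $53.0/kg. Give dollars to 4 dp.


V = 72.2 * 72.2 * 80.8 = 421197.472 mm^3 = 421.197472 cm^3
Mass = 421.197472 * 3.87 / 1000 = 1.63003422 kg
Cost = 1.63003422 * 53.0 = 86.3918 $


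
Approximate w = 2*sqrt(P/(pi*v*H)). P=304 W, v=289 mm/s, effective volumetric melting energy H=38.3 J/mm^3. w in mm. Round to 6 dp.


w = 2*sqrt(304/(pi*289*38.3)) = 0.187001 mm


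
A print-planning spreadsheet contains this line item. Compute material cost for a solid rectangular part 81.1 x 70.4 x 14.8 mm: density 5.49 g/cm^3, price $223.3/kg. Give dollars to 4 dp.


V = 81.1 * 70.4 * 14.8 = 84499.712 mm^3 = 84.499712 cm^3
Mass = 84.499712 * 5.49 / 1000 = 0.46390342 kg
Cost = 0.46390342 * 223.3 = 103.5896 $


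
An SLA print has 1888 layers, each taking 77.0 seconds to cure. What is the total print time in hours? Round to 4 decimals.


t = 1888 * 77.0 / 3600 = 40.3822 hrs


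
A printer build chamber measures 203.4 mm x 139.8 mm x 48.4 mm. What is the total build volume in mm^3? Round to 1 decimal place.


V = 203.4 * 139.8 * 48.4 = 1376269.5 mm^3


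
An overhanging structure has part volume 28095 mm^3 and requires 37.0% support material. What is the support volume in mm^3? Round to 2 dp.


V_support = 28095 * 0.37 = 10395.15 mm^3


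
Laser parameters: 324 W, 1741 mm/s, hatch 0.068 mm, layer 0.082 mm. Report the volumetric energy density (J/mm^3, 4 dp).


E = 324 / (1741*0.068*0.082) = 33.3752 J/mm^3


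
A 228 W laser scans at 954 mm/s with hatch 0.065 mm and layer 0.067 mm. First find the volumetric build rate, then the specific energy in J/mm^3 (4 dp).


Build rate = 954 * 0.065 * 0.067 = 4.15467 mm^3/s
SE = 228 / 4.15467 = 54.878 J/mm^3


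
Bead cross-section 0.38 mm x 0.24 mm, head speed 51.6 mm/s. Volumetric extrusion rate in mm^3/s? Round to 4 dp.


Rate = 0.38 * 0.24 * 51.6 = 4.7059 mm^3/s


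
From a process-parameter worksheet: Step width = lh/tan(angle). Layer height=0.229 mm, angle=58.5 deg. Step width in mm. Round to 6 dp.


step = 0.229 / tan(58.5) = 0.140331 mm


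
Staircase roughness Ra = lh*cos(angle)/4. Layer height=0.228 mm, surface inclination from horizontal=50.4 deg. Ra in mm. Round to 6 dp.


Ra = 0.228 * cos(50.4) / 4 = 0.036333 mm


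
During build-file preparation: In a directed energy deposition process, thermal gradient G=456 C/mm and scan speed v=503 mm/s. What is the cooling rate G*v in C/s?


CR = 456 * 503 = 229368 C/s


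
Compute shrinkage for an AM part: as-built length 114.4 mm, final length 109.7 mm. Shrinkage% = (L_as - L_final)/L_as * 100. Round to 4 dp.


Shrinkage = ((114.4-109.7)/114.4)*100 = 4.1084 %


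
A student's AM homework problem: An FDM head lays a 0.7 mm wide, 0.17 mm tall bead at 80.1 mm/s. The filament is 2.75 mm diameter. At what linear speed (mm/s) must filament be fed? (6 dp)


Q = 0.7 * 0.17 * 80.1 = 9.5319 mm^3/s
A_fil = pi*(2.75/2)^2 = 5.93957361 mm^2
v_feed = 9.5319 / 5.93957361 = 1.604812 mm/s


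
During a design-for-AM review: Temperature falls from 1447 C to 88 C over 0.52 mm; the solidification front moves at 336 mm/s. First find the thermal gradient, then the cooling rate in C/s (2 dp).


G = (1447-88)/0.52 = 2613.46153846 C/mm
CR = 2613.46153846 * 336 = 878123.08 C/s


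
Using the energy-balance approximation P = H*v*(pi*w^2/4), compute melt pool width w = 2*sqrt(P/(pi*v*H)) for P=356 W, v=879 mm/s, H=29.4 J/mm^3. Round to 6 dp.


w = 2*sqrt(356/(pi*879*29.4)) = 0.132438 mm


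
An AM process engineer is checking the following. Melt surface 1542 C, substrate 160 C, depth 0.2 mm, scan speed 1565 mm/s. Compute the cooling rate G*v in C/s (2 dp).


G = (1542-160)/0.2 = 6910.0 C/mm
CR = 6910.0 * 1565 = 10814150.0 C/s


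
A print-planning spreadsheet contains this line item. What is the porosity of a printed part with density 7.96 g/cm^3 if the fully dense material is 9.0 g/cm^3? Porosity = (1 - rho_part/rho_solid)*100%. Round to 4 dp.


Porosity = (1-7.96/9.0)*100 = 11.5556 %


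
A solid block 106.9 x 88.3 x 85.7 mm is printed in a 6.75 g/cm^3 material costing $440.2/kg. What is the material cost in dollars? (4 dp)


V = 106.9 * 88.3 * 85.7 = 808945.439 mm^3 = 808.945439 cm^3
Mass = 808.945439 * 6.75 / 1000 = 5.46038171 kg
Cost = 5.46038171 * 440.2 = 2403.66 $


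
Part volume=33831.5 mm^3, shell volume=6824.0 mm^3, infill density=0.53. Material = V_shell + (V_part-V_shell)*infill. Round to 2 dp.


V_infill = (33831.5 - 6824.0) * 0.53 = 14313.98
V_total = 6824.0 + 14313.98 = 21137.98 mm^3


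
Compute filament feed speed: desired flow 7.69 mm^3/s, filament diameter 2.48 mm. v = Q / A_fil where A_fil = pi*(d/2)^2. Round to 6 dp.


A = pi*(2.48/2)^2 = 4.830513
v = 7.69 / 4.830513 = 1.591963 mm/s


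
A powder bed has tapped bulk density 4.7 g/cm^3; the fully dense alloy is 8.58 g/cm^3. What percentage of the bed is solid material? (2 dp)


Packing = (4.7/8.58)*100 = 54.78 %


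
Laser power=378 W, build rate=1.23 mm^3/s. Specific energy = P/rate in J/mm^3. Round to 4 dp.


SE = 378 / 1.23 = 307.3171 J/mm^3


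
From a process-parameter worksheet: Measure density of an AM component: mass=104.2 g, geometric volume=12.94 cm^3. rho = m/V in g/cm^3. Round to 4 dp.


rho = 104.2 / 12.94 = 8.0526 g/cm^3


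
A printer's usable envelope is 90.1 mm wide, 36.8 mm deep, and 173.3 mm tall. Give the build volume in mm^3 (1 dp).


V = 90.1 * 36.8 * 173.3 = 574607.3 mm^3


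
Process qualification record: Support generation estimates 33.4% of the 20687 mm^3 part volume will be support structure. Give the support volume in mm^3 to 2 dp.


V_support = 20687 * 0.334 = 6909.46 mm^3


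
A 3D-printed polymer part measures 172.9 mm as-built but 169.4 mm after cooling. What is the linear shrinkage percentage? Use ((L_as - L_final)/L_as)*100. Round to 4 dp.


Shrinkage = ((172.9-169.4)/172.9)*100 = 2.0243 %


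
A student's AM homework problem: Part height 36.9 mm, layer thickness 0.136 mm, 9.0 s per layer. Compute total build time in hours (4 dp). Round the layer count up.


Layers = ceil(36.9/0.136) = 272
t = 272 * 9.0 / 3600 = 0.68 hrs


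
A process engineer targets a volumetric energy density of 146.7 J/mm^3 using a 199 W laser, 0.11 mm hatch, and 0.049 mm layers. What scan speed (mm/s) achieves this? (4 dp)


v = 199 / (146.7*0.11*0.049) = 251.6716 mm/s


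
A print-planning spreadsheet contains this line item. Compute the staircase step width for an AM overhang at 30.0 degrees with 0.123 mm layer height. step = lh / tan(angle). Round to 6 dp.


step = 0.123 / tan(30.0) = 0.213042 mm


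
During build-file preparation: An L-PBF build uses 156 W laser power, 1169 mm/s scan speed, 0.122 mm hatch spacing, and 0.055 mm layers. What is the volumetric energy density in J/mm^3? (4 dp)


E = 156 / (1169*0.122*0.055) = 19.8878 J/mm^3


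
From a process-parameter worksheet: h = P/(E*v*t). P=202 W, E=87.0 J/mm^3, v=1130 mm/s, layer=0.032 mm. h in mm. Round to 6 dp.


h = 202 / (87.0*1130*0.032) = 0.06421 mm


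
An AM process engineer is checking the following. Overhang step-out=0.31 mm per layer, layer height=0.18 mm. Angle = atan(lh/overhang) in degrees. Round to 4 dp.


angle = atan(0.18/0.31) = 30.1414 degrees


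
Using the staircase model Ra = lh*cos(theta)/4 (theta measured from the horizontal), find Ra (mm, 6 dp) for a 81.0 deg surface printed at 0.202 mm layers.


Ra = 0.202 * cos(81.0) / 4 = 0.0079 mm


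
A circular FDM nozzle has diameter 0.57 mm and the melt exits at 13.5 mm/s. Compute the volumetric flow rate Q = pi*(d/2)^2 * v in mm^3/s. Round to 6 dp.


A = pi*(0.57/2)^2 = 0.25517586 mm^2
Q = 0.25517586 * 13.5 = 3.444874 mm^3/s


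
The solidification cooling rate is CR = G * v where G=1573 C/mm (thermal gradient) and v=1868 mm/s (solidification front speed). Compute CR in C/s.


CR = 1573 * 1868 = 2938364 C/s


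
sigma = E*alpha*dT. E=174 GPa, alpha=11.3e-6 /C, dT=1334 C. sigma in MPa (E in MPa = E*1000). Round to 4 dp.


sigma = 174*1000 * 11.3e-6 * 1334 = 2622.9108 MPa


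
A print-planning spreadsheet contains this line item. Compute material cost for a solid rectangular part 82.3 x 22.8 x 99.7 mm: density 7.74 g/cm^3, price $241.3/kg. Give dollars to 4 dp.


V = 82.3 * 22.8 * 99.7 = 187081.068 mm^3 = 187.081068 cm^3
Mass = 187.081068 * 7.74 / 1000 = 1.44800747 kg
Cost = 1.44800747 * 241.3 = 349.4042 $


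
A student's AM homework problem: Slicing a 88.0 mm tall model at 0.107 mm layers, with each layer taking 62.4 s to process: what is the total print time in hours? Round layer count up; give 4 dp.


Layers = ceil(88.0/0.107) = 823
t = 823 * 62.4 / 3600 = 14.2653 hrs


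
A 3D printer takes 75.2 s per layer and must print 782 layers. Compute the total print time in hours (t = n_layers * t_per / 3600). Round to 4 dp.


t = 782 * 75.2 / 3600 = 16.3351 hrs


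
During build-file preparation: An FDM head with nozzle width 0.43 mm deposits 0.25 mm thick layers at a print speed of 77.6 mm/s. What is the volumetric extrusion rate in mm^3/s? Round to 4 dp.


Rate = 0.43 * 0.25 * 77.6 = 8.342 mm^3/s


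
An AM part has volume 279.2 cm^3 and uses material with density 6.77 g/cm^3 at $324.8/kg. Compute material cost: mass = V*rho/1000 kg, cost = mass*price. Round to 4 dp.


Mass = 279.2*6.77/1000 = 1.890184 kg
Cost = 1.890184 * 324.8 = 613.9318 $


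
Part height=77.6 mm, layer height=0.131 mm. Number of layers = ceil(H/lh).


Layers = ceil(77.6/0.131) = 593


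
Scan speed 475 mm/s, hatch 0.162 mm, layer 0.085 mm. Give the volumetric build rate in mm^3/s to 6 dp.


Rate = 475 * 0.162 * 0.085 = 6.54075 mm^3/s


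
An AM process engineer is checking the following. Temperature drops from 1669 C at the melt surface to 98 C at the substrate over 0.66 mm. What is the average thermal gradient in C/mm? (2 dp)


G = (1669-98)/0.66 = 2380.3 C/mm


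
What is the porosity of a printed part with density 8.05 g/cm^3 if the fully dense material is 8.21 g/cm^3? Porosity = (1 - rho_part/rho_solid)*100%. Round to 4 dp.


Porosity = (1-8.05/8.21)*100 = 1.9488 %


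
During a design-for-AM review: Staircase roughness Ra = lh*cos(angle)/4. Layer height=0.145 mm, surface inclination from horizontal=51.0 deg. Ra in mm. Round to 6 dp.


Ra = 0.145 * cos(51.0) / 4 = 0.022813 mm


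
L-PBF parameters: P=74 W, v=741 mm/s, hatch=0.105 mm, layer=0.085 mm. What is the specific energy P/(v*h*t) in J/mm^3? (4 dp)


Build rate = 741 * 0.105 * 0.085 = 6.613425 mm^3/s
SE = 74 / 6.613425 = 11.1894 J/mm^3


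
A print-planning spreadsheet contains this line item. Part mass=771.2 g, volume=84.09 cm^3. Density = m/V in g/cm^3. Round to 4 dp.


rho = 771.2 / 84.09 = 9.1711 g/cm^3


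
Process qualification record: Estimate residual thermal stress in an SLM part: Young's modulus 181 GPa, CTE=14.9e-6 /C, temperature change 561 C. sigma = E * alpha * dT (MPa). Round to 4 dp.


sigma = 181*1000 * 14.9e-6 * 561 = 1512.9609 MPa


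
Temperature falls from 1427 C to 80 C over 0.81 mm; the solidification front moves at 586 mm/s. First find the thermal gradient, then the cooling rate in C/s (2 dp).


G = (1427-80)/0.81 = 1662.96296296 C/mm
CR = 1662.96296296 * 586 = 974496.3 C/s


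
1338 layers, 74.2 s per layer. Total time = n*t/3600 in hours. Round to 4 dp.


t = 1338 * 74.2 / 3600 = 27.5777 hrs


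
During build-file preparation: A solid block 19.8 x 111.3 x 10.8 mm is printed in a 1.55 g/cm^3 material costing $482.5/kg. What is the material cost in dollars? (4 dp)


V = 19.8 * 111.3 * 10.8 = 23800.392 mm^3 = 23.800392 cm^3
Mass = 23.800392 * 1.55 / 1000 = 0.03689061 kg
Cost = 0.03689061 * 482.5 = 17.7997 $


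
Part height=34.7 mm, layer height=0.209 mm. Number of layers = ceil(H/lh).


Layers = ceil(34.7/0.209) = 167


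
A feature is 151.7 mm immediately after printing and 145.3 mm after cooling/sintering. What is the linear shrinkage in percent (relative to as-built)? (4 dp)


Shrinkage = ((151.7-145.3)/151.7)*100 = 4.2189 %
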